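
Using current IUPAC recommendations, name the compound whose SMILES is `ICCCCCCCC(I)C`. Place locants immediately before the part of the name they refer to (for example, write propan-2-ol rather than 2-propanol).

1,8-diiodononane

The longest continuous carbon chain has 9 atoms, so the parent hydride is nonane.
Number the chain so that the substituent locant set {1,8} is lower than {2,9} at the first point of difference.
That gives iodo groups at C-1 and C-8.
The name is 1,8-diiodononane.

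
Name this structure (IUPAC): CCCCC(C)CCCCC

The parent chain contains 10 carbons (decane).
Number the chain so that the substituent locant set {5} is lower than {6} at the first point of difference.
This places a methyl group at C-5.
Putting it together: 5-methyldecane.

5-methyldecane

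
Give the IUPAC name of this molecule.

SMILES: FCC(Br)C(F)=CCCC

The longest carbon chain that includes the multiple bond has 7 carbons, so the parent hydride is heptane.
There is one C=C double bond, indicated by the ending -ene.
Choose the numbering such that numbering from this end puts the double bond at C-3 rather than C-4.
That gives the double bond between C-3 and C-4; a bromo group at C-2; fluoro groups at C-1 and C-3.
Substituent prefixes are cited in alphabetical order (multiplying prefixes like di-/tri- are ignored for ordering).
Assembling the pieces gives 2-bromo-1,3-difluorohept-3-ene.

2-bromo-1,3-difluorohept-3-ene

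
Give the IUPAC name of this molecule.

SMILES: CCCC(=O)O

butanoic acid

The longest carbon chain that includes the –COOH group has 4 carbons, so the parent hydride is butane.
A carboxylic acid (terminal –COOH) is the principal characteristic group, giving the suffix -oic acid.
Choose the numbering such that the carboxylic acid carbon is C-1 by definition.
The name is butanoic acid.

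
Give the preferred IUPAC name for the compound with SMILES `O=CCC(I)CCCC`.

3-iodoheptanal

The longest carbon chain that includes the –CHO group has 7 carbons, so the parent hydride is heptane.
The highest-priority functional group is an aldehyde (terminal –CHO), so the name ends in -al.
Choose the numbering such that the aldehyde carbon is C-1 by definition.
This places an iodo group at C-3.
The name is 3-iodoheptanal.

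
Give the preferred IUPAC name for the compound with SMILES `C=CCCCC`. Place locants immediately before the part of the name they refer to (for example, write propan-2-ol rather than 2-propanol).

The longest chain bearing the multiple bond is 6 carbons long (hexane).
The chain contains a C=C double bond, so the unsaturation ending is -ene.
Number the chain so that numbering from this end puts the double bond at C-1 rather than C-5.
This places the double bond between C-1 and C-2.
The name is hex-1-ene.

hex-1-ene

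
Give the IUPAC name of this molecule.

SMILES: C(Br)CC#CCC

1-bromohex-3-yne

Counting along the main chain through the multiple bond gives 6 carbons: the parent is hexane.
There is one C≡C triple bond, indicated by the ending -yne.
The numbering direction is chosen so that the substituent locant set {1} is lower than {6} at the first point of difference.
This places the triple bond between C-3 and C-4; a bromo group at C-1.
The name is 1-bromohex-3-yne.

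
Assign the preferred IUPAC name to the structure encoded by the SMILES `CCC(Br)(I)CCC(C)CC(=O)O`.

6-bromo-6-iodo-3-methyloctanoic acid

The longest chain bearing the –COOH group is 8 carbons long (octane).
A carboxylic acid (terminal –COOH) is the principal characteristic group, giving the suffix -oic acid.
The numbering direction is chosen so that the carboxylic acid carbon is C-1 by definition.
That gives a bromo group at C-6; an iodo group at C-6; a methyl group at C-3.
Substituent prefixes are cited in alphabetical order (multiplying prefixes like di-/tri- are ignored for ordering).
Putting it together: 6-bromo-6-iodo-3-methyloctanoic acid.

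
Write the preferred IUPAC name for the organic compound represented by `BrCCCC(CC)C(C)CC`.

1-bromo-4-ethyl-5-methylheptane

The longest carbon chain is 7 atoms: the parent is heptane.
The numbering direction is chosen so that the substituent locant set {1,4,5} is lower than {3,4,7} at the first point of difference.
That gives a bromo group at C-1; an ethyl group at C-4; a methyl group at C-5.
Substituent prefixes are cited in alphabetical order (multiplying prefixes like di-/tri- are ignored for ordering).
Putting it together: 1-bromo-4-ethyl-5-methylheptane.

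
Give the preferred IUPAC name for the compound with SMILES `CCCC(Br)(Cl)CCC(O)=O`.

4-bromo-4-chloroheptanoic acid

The longest chain bearing the –COOH group is 7 carbons long (heptane).
The principal characteristic group is a carboxylic acid (terminal –COOH), named with the suffix -oic acid.
Choose the numbering such that the carboxylic acid carbon is C-1 by definition.
With this numbering: a bromo group at C-4; a chloro group at C-4.
Prefixes are listed alphabetically: bromo, chloro.
Putting it together: 4-bromo-4-chloroheptanoic acid.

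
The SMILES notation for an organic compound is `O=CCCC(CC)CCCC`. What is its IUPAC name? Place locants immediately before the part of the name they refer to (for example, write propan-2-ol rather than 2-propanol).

The longest carbon chain that includes the –CHO group has 8 carbons, so the parent hydride is octane.
The principal characteristic group is an aldehyde (terminal –CHO), named with the suffix -al.
Choose the numbering such that the aldehyde carbon is C-1 by definition.
That gives an ethyl group at C-4.
Assembling the pieces gives 4-ethyloctanal.

4-ethyloctanal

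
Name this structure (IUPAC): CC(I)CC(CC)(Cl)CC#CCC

The longest chain bearing the multiple bond is 9 carbons long (nonane).
The chain contains a C≡C triple bond, so the unsaturation ending is -yne.
Number the chain so that numbering from this end puts the triple bond at C-3 rather than C-6.
This places the triple bond between C-3 and C-4; a chloro group at C-6; an ethyl group at C-6; an iodo group at C-8.
The substituents are ordered alphabetically, ignoring any di-/tri- multipliers.
Assembling the pieces gives 6-chloro-6-ethyl-8-iodonon-3-yne.

6-chloro-6-ethyl-8-iodonon-3-yne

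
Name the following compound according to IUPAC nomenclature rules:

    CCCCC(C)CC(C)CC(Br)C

2-bromo-4,6-dimethyldecane

The longest continuous carbon chain has 10 atoms, so the parent hydride is decane.
Choose the numbering such that the substituent locant set {2,4,6} is lower than {5,7,9} at the first point of difference.
That gives a bromo group at C-2; methyl groups at C-4 and C-6.
Substituent prefixes are cited in alphabetical order (multiplying prefixes like di-/tri- are ignored for ordering).
The name is 2-bromo-4,6-dimethyldecane.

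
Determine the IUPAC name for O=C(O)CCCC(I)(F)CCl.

Counting along the main chain through the –COOH group gives 6 carbons: the parent is hexane.
The highest-priority functional group is a carboxylic acid (terminal –COOH), so the name ends in -oic acid.
Number the chain so that the carboxylic acid carbon is C-1 by definition.
That gives a chloro group at C-6; a fluoro group at C-5; an iodo group at C-5.
The substituents are ordered alphabetically, ignoring any di-/tri- multipliers.
The name is 6-chloro-5-fluoro-5-iodohexanoic acid.

6-chloro-5-fluoro-5-iodohexanoic acid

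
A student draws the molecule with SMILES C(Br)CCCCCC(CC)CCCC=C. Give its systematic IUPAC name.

12-bromo-6-ethyldodec-1-ene

Counting along the main chain through the multiple bond gives 12 carbons: the parent is dodecane.
There is one C=C double bond, indicated by the ending -ene.
The numbering direction is chosen so that numbering from this end puts the double bond at C-1 rather than C-11.
That gives the double bond between C-1 and C-2; a bromo group at C-12; an ethyl group at C-6.
The substituents are ordered alphabetically, ignoring any di-/tri- multipliers.
Putting it together: 12-bromo-6-ethyldodec-1-ene.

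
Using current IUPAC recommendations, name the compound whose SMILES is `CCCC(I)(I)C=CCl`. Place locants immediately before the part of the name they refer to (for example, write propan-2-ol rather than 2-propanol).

1-chloro-3,3-diiodohex-1-ene

The longest carbon chain that includes the multiple bond has 6 carbons, so the parent hydride is hexane.
A C=C double bond in the chain gives the infix -ene-.
Choose the numbering such that numbering from this end puts the double bond at C-1 rather than C-5.
With this numbering: the double bond between C-1 and C-2; a chloro group at C-1; two iodo groups at C-3.
The substituents are ordered alphabetically, ignoring any di-/tri- multipliers.
The name is 1-chloro-3,3-diiodohex-1-ene.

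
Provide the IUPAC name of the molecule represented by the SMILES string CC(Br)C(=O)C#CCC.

2-bromohept-4-yn-3-one

Counting along the main chain through the carbonyl and the multiple bond gives 7 carbons: the parent is heptane.
The principal characteristic group is a ketone (C=O on an internal carbon), named with the suffix -one.
The chain contains a C≡C triple bond, so the unsaturation ending is -yne.
The numbering direction is chosen so that numbering from this end puts the carbonyl group at C-3 rather than C-5.
This places the carbonyl at C-3; the triple bond between C-4 and C-5; a bromo group at C-2.
Assembling the pieces gives 2-bromohept-4-yn-3-one.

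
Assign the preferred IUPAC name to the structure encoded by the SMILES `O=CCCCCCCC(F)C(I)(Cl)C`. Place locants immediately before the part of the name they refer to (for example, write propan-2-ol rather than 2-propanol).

The longest chain bearing the –CHO group is 10 carbons long (decane).
The principal characteristic group is an aldehyde (terminal –CHO), named with the suffix -al.
Number the chain so that the aldehyde carbon is C-1 by definition.
This places a chloro group at C-9; a fluoro group at C-8; an iodo group at C-9.
Prefixes are listed alphabetically: chloro, fluoro, iodo.
Putting it together: 9-chloro-8-fluoro-9-iododecanal.

9-chloro-8-fluoro-9-iododecanal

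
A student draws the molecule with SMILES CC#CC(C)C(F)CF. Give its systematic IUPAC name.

The longest chain bearing the multiple bond is 6 carbons long (hexane).
A C≡C triple bond in the chain gives the infix -yne-.
Number the chain so that numbering from this end puts the triple bond at C-2 rather than C-4.
With this numbering: the triple bond between C-2 and C-3; fluoro groups at C-5 and C-6; a methyl group at C-4.
Prefixes are listed alphabetically: fluoro, methyl.
The name is 5,6-difluoro-4-methylhex-2-yne.

5,6-difluoro-4-methylhex-2-yne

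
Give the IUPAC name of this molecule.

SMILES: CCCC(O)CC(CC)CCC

The longest carbon chain that includes the –OH group has 9 carbons, so the parent hydride is nonane.
An alcohol (–OH) is the principal characteristic group, giving the suffix -ol.
Number the chain so that numbering from this end puts the hydroxyl group at C-4 rather than C-6.
That gives the hydroxyl at C-4; an ethyl group at C-6.
The name is 6-ethylnonan-4-ol.

6-ethylnonan-4-ol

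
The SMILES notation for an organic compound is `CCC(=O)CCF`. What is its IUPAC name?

The longest carbon chain that includes the carbonyl has 5 carbons, so the parent hydride is pentane.
The principal characteristic group is a ketone (C=O on an internal carbon), named with the suffix -one.
Choose the numbering such that the substituent locant set {1} is lower than {5} at the first point of difference.
With this numbering: the carbonyl at C-3; a fluoro group at C-1.
Putting it together: 1-fluoropentan-3-one.

1-fluoropentan-3-one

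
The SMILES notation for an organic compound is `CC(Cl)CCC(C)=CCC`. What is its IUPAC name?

7-chloro-4-methyloct-3-ene

Counting along the main chain through the multiple bond gives 8 carbons: the parent is octane.
There is one C=C double bond, indicated by the ending -ene.
The numbering direction is chosen so that numbering from this end puts the double bond at C-3 rather than C-5.
With this numbering: the double bond between C-3 and C-4; a chloro group at C-7; a methyl group at C-4.
The substituents are ordered alphabetically, ignoring any di-/tri- multipliers.
Putting it together: 7-chloro-4-methyloct-3-ene.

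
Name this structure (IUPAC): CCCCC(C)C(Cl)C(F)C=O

3-chloro-2-fluoro-4-methyloctanal

The longest chain bearing the –CHO group is 8 carbons long (octane).
An aldehyde (terminal –CHO) is the principal characteristic group, giving the suffix -al.
The numbering direction is chosen so that the aldehyde carbon is C-1 by definition.
This places a chloro group at C-3; a fluoro group at C-2; a methyl group at C-4.
Substituent prefixes are cited in alphabetical order (multiplying prefixes like di-/tri- are ignored for ordering).
Assembling the pieces gives 3-chloro-2-fluoro-4-methyloctanal.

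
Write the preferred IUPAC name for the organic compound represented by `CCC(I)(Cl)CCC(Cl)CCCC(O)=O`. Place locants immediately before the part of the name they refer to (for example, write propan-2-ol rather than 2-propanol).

5,8-dichloro-8-iododecanoic acid

Counting along the main chain through the –COOH group gives 10 carbons: the parent is decane.
The principal characteristic group is a carboxylic acid (terminal –COOH), named with the suffix -oic acid.
Number the chain so that the carboxylic acid carbon is C-1 by definition.
With this numbering: chloro groups at C-5 and C-8; an iodo group at C-8.
The substituents are ordered alphabetically, ignoring any di-/tri- multipliers.
Assembling the pieces gives 5,8-dichloro-8-iododecanoic acid.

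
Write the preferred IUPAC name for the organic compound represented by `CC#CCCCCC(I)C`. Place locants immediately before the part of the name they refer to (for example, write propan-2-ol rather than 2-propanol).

The longest chain bearing the multiple bond is 9 carbons long (nonane).
The chain contains a C≡C triple bond, so the unsaturation ending is -yne.
The numbering direction is chosen so that numbering from this end puts the triple bond at C-2 rather than C-7.
This places the triple bond between C-2 and C-3; an iodo group at C-8.
The name is 8-iodonon-2-yne.

8-iodonon-2-yne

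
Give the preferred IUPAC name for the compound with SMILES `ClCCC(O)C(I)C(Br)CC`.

The longest carbon chain that includes the –OH group has 7 carbons, so the parent hydride is heptane.
The highest-priority functional group is an alcohol (–OH), so the name ends in -ol.
The numbering direction is chosen so that numbering from this end puts the hydroxyl group at C-3 rather than C-5.
This places the hydroxyl at C-3; a bromo group at C-5; a chloro group at C-1; an iodo group at C-4.
The substituents are ordered alphabetically, ignoring any di-/tri- multipliers.
Putting it together: 5-bromo-1-chloro-4-iodoheptan-3-ol.

5-bromo-1-chloro-4-iodoheptan-3-ol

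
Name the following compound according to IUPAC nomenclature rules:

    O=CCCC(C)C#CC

The longest carbon chain that includes the –CHO group and the multiple bond has 7 carbons, so the parent hydride is heptane.
The principal characteristic group is an aldehyde (terminal –CHO), named with the suffix -al.
A C≡C triple bond in the chain gives the infix -yne-.
Number the chain so that the aldehyde carbon is C-1 by definition.
With this numbering: the triple bond between C-5 and C-6; a methyl group at C-4.
Assembling the pieces gives 4-methylhept-5-ynal.

4-methylhept-5-ynal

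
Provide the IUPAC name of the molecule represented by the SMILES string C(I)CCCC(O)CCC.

The longest carbon chain that includes the –OH group has 8 carbons, so the parent hydride is octane.
An alcohol (–OH) is the principal characteristic group, giving the suffix -ol.
Choose the numbering such that numbering from this end puts the hydroxyl group at C-4 rather than C-5.
That gives the hydroxyl at C-4; an iodo group at C-8.
The name is 8-iodooctan-4-ol.

8-iodooctan-4-ol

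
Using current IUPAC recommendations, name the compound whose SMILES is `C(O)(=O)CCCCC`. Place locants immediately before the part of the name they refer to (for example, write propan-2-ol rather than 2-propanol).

The longest chain bearing the –COOH group is 6 carbons long (hexane).
The principal characteristic group is a carboxylic acid (terminal –COOH), named with the suffix -oic acid.
The numbering direction is chosen so that the carboxylic acid carbon is C-1 by definition.
The name is hexanoic acid.

hexanoic acid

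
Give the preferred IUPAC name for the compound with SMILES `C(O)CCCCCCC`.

Counting along the main chain through the –OH group gives 8 carbons: the parent is octane.
The principal characteristic group is an alcohol (–OH), named with the suffix -ol.
Number the chain so that numbering from this end puts the hydroxyl group at C-1 rather than C-8.
That gives the hydroxyl at C-1.
The name is octan-1-ol.

octan-1-ol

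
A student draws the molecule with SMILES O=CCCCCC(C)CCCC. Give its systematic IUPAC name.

The longest carbon chain that includes the –CHO group has 10 carbons, so the parent hydride is decane.
The highest-priority functional group is an aldehyde (terminal –CHO), so the name ends in -al.
Number the chain so that the aldehyde carbon is C-1 by definition.
This places a methyl group at C-6.
Assembling the pieces gives 6-methyldecanal.

6-methyldecanal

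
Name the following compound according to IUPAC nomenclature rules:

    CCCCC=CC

hept-2-ene

Counting along the main chain through the multiple bond gives 7 carbons: the parent is heptane.
There is one C=C double bond, indicated by the ending -ene.
The numbering direction is chosen so that numbering from this end puts the double bond at C-2 rather than C-5.
This places the double bond between C-2 and C-3.
Assembling the pieces gives hept-2-ene.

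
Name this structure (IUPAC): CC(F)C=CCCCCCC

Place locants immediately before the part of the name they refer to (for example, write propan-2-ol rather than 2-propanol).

The longest carbon chain that includes the multiple bond has 10 carbons, so the parent hydride is decane.
A C=C double bond in the chain gives the infix -ene-.
Choose the numbering such that numbering from this end puts the double bond at C-3 rather than C-7.
That gives the double bond between C-3 and C-4; a fluoro group at C-2.
The name is 2-fluorodec-3-ene.

2-fluorodec-3-ene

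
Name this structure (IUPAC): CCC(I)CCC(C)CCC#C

8-iodo-5-methyldec-1-yne

The longest chain bearing the multiple bond is 10 carbons long (decane).
The chain contains a C≡C triple bond, so the unsaturation ending is -yne.
Number the chain so that numbering from this end puts the triple bond at C-1 rather than C-9.
That gives the triple bond between C-1 and C-2; an iodo group at C-8; a methyl group at C-5.
Substituent prefixes are cited in alphabetical order (multiplying prefixes like di-/tri- are ignored for ordering).
The name is 8-iodo-5-methyldec-1-yne.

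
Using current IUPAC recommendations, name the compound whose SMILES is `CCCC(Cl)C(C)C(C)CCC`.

The longest continuous carbon chain has 9 atoms, so the parent hydride is nonane.
Choose the numbering such that the locant sets are identical either way, so the alphabetically earlier chloro substituent takes the lower locant (4 rather than 6).
That gives a chloro group at C-4; methyl groups at C-5 and C-6.
Prefixes are listed alphabetically: chloro, methyl.
Assembling the pieces gives 4-chloro-5,6-dimethylnonane.

4-chloro-5,6-dimethylnonane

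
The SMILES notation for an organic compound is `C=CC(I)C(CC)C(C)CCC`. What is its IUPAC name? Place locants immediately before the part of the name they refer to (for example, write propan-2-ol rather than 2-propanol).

The longest carbon chain that includes the multiple bond has 8 carbons, so the parent hydride is octane.
The chain contains a C=C double bond, so the unsaturation ending is -ene.
Number the chain so that numbering from this end puts the double bond at C-1 rather than C-7.
That gives the double bond between C-1 and C-2; an ethyl group at C-4; an iodo group at C-3; a methyl group at C-5.
The substituents are ordered alphabetically, ignoring any di-/tri- multipliers.
The name is 4-ethyl-3-iodo-5-methyloct-1-ene.

4-ethyl-3-iodo-5-methyloct-1-ene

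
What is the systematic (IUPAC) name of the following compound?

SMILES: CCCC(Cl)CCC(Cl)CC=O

The longest carbon chain that includes the –CHO group has 9 carbons, so the parent hydride is nonane.
The highest-priority functional group is an aldehyde (terminal –CHO), so the name ends in -al.
The numbering direction is chosen so that the aldehyde carbon is C-1 by definition.
This places chloro groups at C-3 and C-6.
The name is 3,6-dichlorononanal.

3,6-dichlorononanal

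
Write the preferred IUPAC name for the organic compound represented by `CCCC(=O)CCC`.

Counting along the main chain through the carbonyl gives 7 carbons: the parent is heptane.
The principal characteristic group is a ketone (C=O on an internal carbon), named with the suffix -one.
Both numbering directions give the same locant set; either may be used.
This places the carbonyl at C-4.
Putting it together: heptan-4-one.

heptan-4-one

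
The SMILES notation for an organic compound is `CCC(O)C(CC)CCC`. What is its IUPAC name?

4-ethylheptan-3-ol

The longest chain bearing the –OH group is 7 carbons long (heptane).
The principal characteristic group is an alcohol (–OH), named with the suffix -ol.
Number the chain so that numbering from this end puts the hydroxyl group at C-3 rather than C-5.
That gives the hydroxyl at C-3; an ethyl group at C-4.
Putting it together: 4-ethylheptan-3-ol.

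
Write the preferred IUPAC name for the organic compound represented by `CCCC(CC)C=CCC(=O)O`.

5-ethyloct-3-enoic acid

Counting along the main chain through the –COOH group and the multiple bond gives 8 carbons: the parent is octane.
The principal characteristic group is a carboxylic acid (terminal –COOH), named with the suffix -oic acid.
A C=C double bond in the chain gives the infix -ene-.
Number the chain so that the carboxylic acid carbon is C-1 by definition.
That gives the double bond between C-3 and C-4; an ethyl group at C-5.
The name is 5-ethyloct-3-enoic acid.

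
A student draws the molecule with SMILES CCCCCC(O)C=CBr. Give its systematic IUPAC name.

Counting along the main chain through the –OH group and the multiple bond gives 8 carbons: the parent is octane.
An alcohol (–OH) is the principal characteristic group, giving the suffix -ol.
A C=C double bond in the chain gives the infix -ene-.
Number the chain so that numbering from this end puts the hydroxyl group at C-3 rather than C-6.
With this numbering: the hydroxyl at C-3; the double bond between C-1 and C-2; a bromo group at C-1.
Assembling the pieces gives 1-bromooct-1-en-3-ol.

1-bromooct-1-en-3-ol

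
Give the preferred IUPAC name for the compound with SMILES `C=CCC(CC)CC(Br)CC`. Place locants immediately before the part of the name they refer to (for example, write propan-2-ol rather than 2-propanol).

6-bromo-4-ethyloct-1-ene

The longest chain bearing the multiple bond is 8 carbons long (octane).
A C=C double bond in the chain gives the infix -ene-.
The numbering direction is chosen so that numbering from this end puts the double bond at C-1 rather than C-7.
With this numbering: the double bond between C-1 and C-2; a bromo group at C-6; an ethyl group at C-4.
The substituents are ordered alphabetically, ignoring any di-/tri- multipliers.
Assembling the pieces gives 6-bromo-4-ethyloct-1-ene.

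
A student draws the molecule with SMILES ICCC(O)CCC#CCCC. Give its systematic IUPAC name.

1-iododec-6-yn-3-ol

The longest chain bearing the –OH group and the multiple bond is 10 carbons long (decane).
The highest-priority functional group is an alcohol (–OH), so the name ends in -ol.
A C≡C triple bond in the chain gives the infix -yne-.
The numbering direction is chosen so that numbering from this end puts the hydroxyl group at C-3 rather than C-8.
This places the hydroxyl at C-3; the triple bond between C-6 and C-7; an iodo group at C-1.
The name is 1-iododec-6-yn-3-ol.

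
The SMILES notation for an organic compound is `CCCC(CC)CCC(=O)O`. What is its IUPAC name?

The longest chain bearing the –COOH group is 7 carbons long (heptane).
The highest-priority functional group is a carboxylic acid (terminal –COOH), so the name ends in -oic acid.
Number the chain so that the carboxylic acid carbon is C-1 by definition.
This places an ethyl group at C-4.
The name is 4-ethylheptanoic acid.

4-ethylheptanoic acid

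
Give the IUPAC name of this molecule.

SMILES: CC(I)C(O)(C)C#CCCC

The longest carbon chain that includes the –OH group and the multiple bond has 8 carbons, so the parent hydride is octane.
The principal characteristic group is an alcohol (–OH), named with the suffix -ol.
There is one C≡C triple bond, indicated by the ending -yne.
Choose the numbering such that numbering from this end puts the hydroxyl group at C-3 rather than C-6.
That gives the hydroxyl at C-3; the triple bond between C-4 and C-5; an iodo group at C-2; a methyl group at C-3.
Prefixes are listed alphabetically: iodo, methyl.
Assembling the pieces gives 2-iodo-3-methyloct-4-yn-3-ol.

2-iodo-3-methyloct-4-yn-3-ol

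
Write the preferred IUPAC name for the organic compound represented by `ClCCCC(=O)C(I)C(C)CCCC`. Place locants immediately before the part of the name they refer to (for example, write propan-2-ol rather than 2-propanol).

1-chloro-5-iodo-6-methyldecan-4-one

The longest carbon chain that includes the carbonyl has 10 carbons, so the parent hydride is decane.
The principal characteristic group is a ketone (C=O on an internal carbon), named with the suffix -one.
Choose the numbering such that numbering from this end puts the carbonyl group at C-4 rather than C-7.
This places the carbonyl at C-4; a chloro group at C-1; an iodo group at C-5; a methyl group at C-6.
Prefixes are listed alphabetically: chloro, iodo, methyl.
Putting it together: 1-chloro-5-iodo-6-methyldecan-4-one.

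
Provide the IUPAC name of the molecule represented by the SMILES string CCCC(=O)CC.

Counting along the main chain through the carbonyl gives 6 carbons: the parent is hexane.
A ketone (C=O on an internal carbon) is the principal characteristic group, giving the suffix -one.
Choose the numbering such that numbering from this end puts the carbonyl group at C-3 rather than C-4.
With this numbering: the carbonyl at C-3.
Assembling the pieces gives hexan-3-one.

hexan-3-one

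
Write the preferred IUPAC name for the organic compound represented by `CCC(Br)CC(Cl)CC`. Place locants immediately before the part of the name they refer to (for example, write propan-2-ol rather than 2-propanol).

The parent chain contains 7 carbons (heptane).
Choose the numbering such that the locant sets are identical either way, so the alphabetically earlier bromo substituent takes the lower locant (3 rather than 5).
With this numbering: a bromo group at C-3; a chloro group at C-5.
The substituents are ordered alphabetically, ignoring any di-/tri- multipliers.
Putting it together: 3-bromo-5-chloroheptane.

3-bromo-5-chloroheptane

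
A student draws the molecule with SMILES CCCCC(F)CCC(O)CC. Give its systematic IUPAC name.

6-fluorodecan-3-ol

The longest carbon chain that includes the –OH group has 10 carbons, so the parent hydride is decane.
The highest-priority functional group is an alcohol (–OH), so the name ends in -ol.
Choose the numbering such that numbering from this end puts the hydroxyl group at C-3 rather than C-8.
That gives the hydroxyl at C-3; a fluoro group at C-6.
Assembling the pieces gives 6-fluorodecan-3-ol.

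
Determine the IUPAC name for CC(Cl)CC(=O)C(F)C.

The longest carbon chain that includes the carbonyl has 6 carbons, so the parent hydride is hexane.
The principal characteristic group is a ketone (C=O on an internal carbon), named with the suffix -one.
Number the chain so that numbering from this end puts the carbonyl group at C-3 rather than C-4.
With this numbering: the carbonyl at C-3; a chloro group at C-5; a fluoro group at C-2.
Substituent prefixes are cited in alphabetical order (multiplying prefixes like di-/tri- are ignored for ordering).
Putting it together: 5-chloro-2-fluorohexan-3-one.

5-chloro-2-fluorohexan-3-one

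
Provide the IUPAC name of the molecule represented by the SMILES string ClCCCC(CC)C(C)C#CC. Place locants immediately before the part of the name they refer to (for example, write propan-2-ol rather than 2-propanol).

Counting along the main chain through the multiple bond gives 8 carbons: the parent is octane.
A C≡C triple bond in the chain gives the infix -yne-.
The numbering direction is chosen so that numbering from this end puts the triple bond at C-2 rather than C-6.
With this numbering: the triple bond between C-2 and C-3; a chloro group at C-8; an ethyl group at C-5; a methyl group at C-4.
Prefixes are listed alphabetically: chloro, ethyl, methyl.
Putting it together: 8-chloro-5-ethyl-4-methyloct-2-yne.

8-chloro-5-ethyl-4-methyloct-2-yne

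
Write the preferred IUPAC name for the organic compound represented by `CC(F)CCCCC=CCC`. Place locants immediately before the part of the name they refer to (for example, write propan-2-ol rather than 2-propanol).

9-fluorodec-3-ene

Counting along the main chain through the multiple bond gives 10 carbons: the parent is decane.
There is one C=C double bond, indicated by the ending -ene.
The numbering direction is chosen so that numbering from this end puts the double bond at C-3 rather than C-7.
That gives the double bond between C-3 and C-4; a fluoro group at C-9.
Assembling the pieces gives 9-fluorodec-3-ene.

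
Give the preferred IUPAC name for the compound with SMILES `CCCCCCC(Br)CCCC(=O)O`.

5-bromoundecanoic acid

Counting along the main chain through the –COOH group gives 11 carbons: the parent is undecane.
A carboxylic acid (terminal –COOH) is the principal characteristic group, giving the suffix -oic acid.
The numbering direction is chosen so that the carboxylic acid carbon is C-1 by definition.
With this numbering: a bromo group at C-5.
The name is 5-bromoundecanoic acid.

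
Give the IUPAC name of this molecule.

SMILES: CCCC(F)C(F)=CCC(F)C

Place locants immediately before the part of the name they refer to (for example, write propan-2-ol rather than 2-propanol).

2,5,6-trifluoronon-4-ene

The longest chain bearing the multiple bond is 9 carbons long (nonane).
A C=C double bond in the chain gives the infix -ene-.
The numbering direction is chosen so that numbering from this end puts the double bond at C-4 rather than C-5.
That gives the double bond between C-4 and C-5; fluoro groups at C-2 and C-5 and C-6.
The name is 2,5,6-trifluoronon-4-ene.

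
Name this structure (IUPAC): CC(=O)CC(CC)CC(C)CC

4-ethyl-6-methyloctan-2-one

Counting along the main chain through the carbonyl gives 8 carbons: the parent is octane.
A ketone (C=O on an internal carbon) is the principal characteristic group, giving the suffix -one.
Choose the numbering such that numbering from this end puts the carbonyl group at C-2 rather than C-7.
With this numbering: the carbonyl at C-2; an ethyl group at C-4; a methyl group at C-6.
The substituents are ordered alphabetically, ignoring any di-/tri- multipliers.
Putting it together: 4-ethyl-6-methyloctan-2-one.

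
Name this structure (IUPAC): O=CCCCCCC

heptanal

Counting along the main chain through the –CHO group gives 7 carbons: the parent is heptane.
The highest-priority functional group is an aldehyde (terminal –CHO), so the name ends in -al.
Number the chain so that the aldehyde carbon is C-1 by definition.
Putting it together: heptanal.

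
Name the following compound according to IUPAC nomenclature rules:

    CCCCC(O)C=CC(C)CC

The longest carbon chain that includes the –OH group and the multiple bond has 10 carbons, so the parent hydride is decane.
An alcohol (–OH) is the principal characteristic group, giving the suffix -ol.
There is one C=C double bond, indicated by the ending -ene.
The numbering direction is chosen so that numbering from this end puts the hydroxyl group at C-5 rather than C-6.
That gives the hydroxyl at C-5; the double bond between C-6 and C-7; a methyl group at C-8.
Putting it together: 8-methyldec-6-en-5-ol.

8-methyldec-6-en-5-ol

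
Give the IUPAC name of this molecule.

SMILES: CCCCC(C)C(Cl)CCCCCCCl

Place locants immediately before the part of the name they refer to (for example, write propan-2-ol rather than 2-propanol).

1,7-dichloro-8-methyldodecane

The parent chain contains 12 carbons (dodecane).
Choose the numbering such that the substituent locant set {1,7,8} is lower than {5,6,12} at the first point of difference.
With this numbering: chloro groups at C-1 and C-7; a methyl group at C-8.
The substituents are ordered alphabetically, ignoring any di-/tri- multipliers.
Assembling the pieces gives 1,7-dichloro-8-methyldodecane.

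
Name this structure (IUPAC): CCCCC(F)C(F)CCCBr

1-bromo-4,5-difluorononane

The parent chain contains 9 carbons (nonane).
The numbering direction is chosen so that the substituent locant set {1,4,5} is lower than {5,6,9} at the first point of difference.
With this numbering: a bromo group at C-1; fluoro groups at C-4 and C-5.
The substituents are ordered alphabetically, ignoring any di-/tri- multipliers.
Putting it together: 1-bromo-4,5-difluorononane.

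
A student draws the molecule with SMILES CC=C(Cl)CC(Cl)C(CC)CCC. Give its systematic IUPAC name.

3,5-dichloro-6-ethylnon-2-ene

The longest chain bearing the multiple bond is 9 carbons long (nonane).
There is one C=C double bond, indicated by the ending -ene.
Choose the numbering such that numbering from this end puts the double bond at C-2 rather than C-7.
That gives the double bond between C-2 and C-3; chloro groups at C-3 and C-5; an ethyl group at C-6.
Prefixes are listed alphabetically: chloro, ethyl.
The name is 3,5-dichloro-6-ethylnon-2-ene.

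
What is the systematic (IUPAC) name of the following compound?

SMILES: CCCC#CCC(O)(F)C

The longest chain bearing the –OH group and the multiple bond is 8 carbons long (octane).
The highest-priority functional group is an alcohol (–OH), so the name ends in -ol.
There is one C≡C triple bond, indicated by the ending -yne.
Choose the numbering such that numbering from this end puts the hydroxyl group at C-2 rather than C-7.
This places the hydroxyl at C-2; the triple bond between C-4 and C-5; a fluoro group at C-2.
Assembling the pieces gives 2-fluorooct-4-yn-2-ol.

2-fluorooct-4-yn-2-ol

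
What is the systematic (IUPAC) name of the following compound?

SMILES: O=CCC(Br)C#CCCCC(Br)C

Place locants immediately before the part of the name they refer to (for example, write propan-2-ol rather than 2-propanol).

3,9-dibromodec-4-ynal

The longest chain bearing the –CHO group and the multiple bond is 10 carbons long (decane).
The principal characteristic group is an aldehyde (terminal –CHO), named with the suffix -al.
A C≡C triple bond in the chain gives the infix -yne-.
Choose the numbering such that the aldehyde carbon is C-1 by definition.
With this numbering: the triple bond between C-4 and C-5; bromo groups at C-3 and C-9.
Putting it together: 3,9-dibromodec-4-ynal.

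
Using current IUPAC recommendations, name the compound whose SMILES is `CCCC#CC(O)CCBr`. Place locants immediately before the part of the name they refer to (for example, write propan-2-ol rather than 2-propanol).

Counting along the main chain through the –OH group and the multiple bond gives 8 carbons: the parent is octane.
The highest-priority functional group is an alcohol (–OH), so the name ends in -ol.
A C≡C triple bond in the chain gives the infix -yne-.
Number the chain so that numbering from this end puts the hydroxyl group at C-3 rather than C-6.
That gives the hydroxyl at C-3; the triple bond between C-4 and C-5; a bromo group at C-1.
The name is 1-bromooct-4-yn-3-ol.

1-bromooct-4-yn-3-ol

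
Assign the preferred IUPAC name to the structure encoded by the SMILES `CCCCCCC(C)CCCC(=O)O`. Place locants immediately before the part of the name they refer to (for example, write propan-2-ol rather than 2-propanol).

5-methylundecanoic acid

The longest chain bearing the –COOH group is 11 carbons long (undecane).
A carboxylic acid (terminal –COOH) is the principal characteristic group, giving the suffix -oic acid.
Number the chain so that the carboxylic acid carbon is C-1 by definition.
This places a methyl group at C-5.
Assembling the pieces gives 5-methylundecanoic acid.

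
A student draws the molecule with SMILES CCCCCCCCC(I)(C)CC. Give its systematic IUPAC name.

3-iodo-3-methylundecane

The longest continuous carbon chain has 11 atoms, so the parent hydride is undecane.
Number the chain so that the substituent locant set {3,3} is lower than {9,9} at the first point of difference.
This places an iodo group at C-3; a methyl group at C-3.
Prefixes are listed alphabetically: iodo, methyl.
Putting it together: 3-iodo-3-methylundecane.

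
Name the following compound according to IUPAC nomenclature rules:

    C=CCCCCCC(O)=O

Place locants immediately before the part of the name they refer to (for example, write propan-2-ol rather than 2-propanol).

The longest chain bearing the –COOH group and the multiple bond is 8 carbons long (octane).
The principal characteristic group is a carboxylic acid (terminal –COOH), named with the suffix -oic acid.
The chain contains a C=C double bond, so the unsaturation ending is -ene.
The numbering direction is chosen so that the carboxylic acid carbon is C-1 by definition.
That gives the double bond between C-7 and C-8.
Assembling the pieces gives oct-7-enoic acid.

oct-7-enoic acid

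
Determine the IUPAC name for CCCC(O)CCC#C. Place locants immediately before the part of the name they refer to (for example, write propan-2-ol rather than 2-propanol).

The longest carbon chain that includes the –OH group and the multiple bond has 8 carbons, so the parent hydride is octane.
The principal characteristic group is an alcohol (–OH), named with the suffix -ol.
A C≡C triple bond in the chain gives the infix -yne-.
The numbering direction is chosen so that numbering from this end puts the hydroxyl group at C-4 rather than C-5.
That gives the hydroxyl at C-4; the triple bond between C-7 and C-8.
Putting it together: oct-7-yn-4-ol.

oct-7-yn-4-ol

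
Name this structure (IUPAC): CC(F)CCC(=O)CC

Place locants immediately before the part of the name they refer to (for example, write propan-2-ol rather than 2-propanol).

The longest chain bearing the carbonyl is 7 carbons long (heptane).
The principal characteristic group is a ketone (C=O on an internal carbon), named with the suffix -one.
Number the chain so that numbering from this end puts the carbonyl group at C-3 rather than C-5.
With this numbering: the carbonyl at C-3; a fluoro group at C-6.
Putting it together: 6-fluoroheptan-3-one.

6-fluoroheptan-3-one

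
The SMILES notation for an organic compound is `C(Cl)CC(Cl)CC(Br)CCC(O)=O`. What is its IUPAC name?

The longest chain bearing the –COOH group is 8 carbons long (octane).
The principal characteristic group is a carboxylic acid (terminal –COOH), named with the suffix -oic acid.
Number the chain so that the carboxylic acid carbon is C-1 by definition.
This places a bromo group at C-4; chloro groups at C-6 and C-8.
Prefixes are listed alphabetically: bromo, chloro.
Assembling the pieces gives 4-bromo-6,8-dichlorooctanoic acid.

4-bromo-6,8-dichlorooctanoic acid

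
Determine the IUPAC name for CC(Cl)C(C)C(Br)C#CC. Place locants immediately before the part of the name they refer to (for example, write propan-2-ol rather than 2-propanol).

4-bromo-6-chloro-5-methylhept-2-yne

The longest carbon chain that includes the multiple bond has 7 carbons, so the parent hydride is heptane.
A C≡C triple bond in the chain gives the infix -yne-.
The numbering direction is chosen so that numbering from this end puts the triple bond at C-2 rather than C-5.
That gives the triple bond between C-2 and C-3; a bromo group at C-4; a chloro group at C-6; a methyl group at C-5.
Prefixes are listed alphabetically: bromo, chloro, methyl.
Assembling the pieces gives 4-bromo-6-chloro-5-methylhept-2-yne.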